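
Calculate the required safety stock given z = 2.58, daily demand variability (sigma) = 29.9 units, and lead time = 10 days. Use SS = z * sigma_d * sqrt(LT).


Formula: SS = z * sigma_d * sqrt(LT)
sqrt(LT) = sqrt(10) = 3.1623
SS = 2.58 * 29.9 * 3.1623
SS = 243.9 units

243.9 units


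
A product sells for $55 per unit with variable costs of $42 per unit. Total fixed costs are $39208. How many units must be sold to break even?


Formula: BEQ = Fixed Costs / (Price - Variable Cost)
Contribution margin = $55 - $42 = $13/unit
BEQ = ceil($39208 / $13/unit) = ceil(3016.0) = 3016 units

3016 units


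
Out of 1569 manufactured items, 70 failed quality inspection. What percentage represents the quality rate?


Formula: Quality Rate = Good Pieces / Total Pieces * 100
Good pieces = 1569 - 70 = 1499
QR = 1499 / 1569 * 100 = 95.5%

95.5%


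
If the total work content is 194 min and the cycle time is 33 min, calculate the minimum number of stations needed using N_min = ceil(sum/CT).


Formula: N_min = ceil(Sum of Task Times / Cycle Time)
N_min = ceil(194 min / 33 min) = ceil(5.8788)
N_min = 6 stations

6


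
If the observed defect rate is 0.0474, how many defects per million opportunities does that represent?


DPMO = defect_rate * 1000000 = 0.0474 * 1000000

47400


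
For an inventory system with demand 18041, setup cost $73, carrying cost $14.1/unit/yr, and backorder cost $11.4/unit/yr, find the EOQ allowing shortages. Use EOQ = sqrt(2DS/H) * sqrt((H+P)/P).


Formula: EOQ* = sqrt(2DS/H) * sqrt((H+P)/P)
Base EOQ = sqrt(2*18041*73/14.1) = 432.21 units
Correction = sqrt((14.1+11.4)/11.4) = 1.49561
EOQ* = 432.21 * 1.49561 = 646.4 units

646.4 units


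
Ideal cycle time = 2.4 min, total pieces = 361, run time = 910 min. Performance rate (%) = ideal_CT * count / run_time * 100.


Formula: Performance = (Ideal CT * Total Count) / Run Time * 100
Ideal output time = 2.4 * 361 = 866.4 min
Performance = 866.4 / 910 * 100 = 95.2%

95.2%


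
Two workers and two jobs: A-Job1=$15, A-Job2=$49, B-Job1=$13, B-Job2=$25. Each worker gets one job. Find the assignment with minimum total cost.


Option 1: A->1 + B->2 = $15 + $25 = $40
Option 2: A->2 + B->1 = $49 + $13 = $62
Min cost = min($40, $62) = $40

$40


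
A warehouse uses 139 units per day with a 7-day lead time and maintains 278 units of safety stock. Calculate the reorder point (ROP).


Formula: ROP = (Daily Demand * Lead Time) + Safety Stock
Demand during lead time = 139 * 7 = 973 units
ROP = 973 + 278 = 1251 units

1251 units


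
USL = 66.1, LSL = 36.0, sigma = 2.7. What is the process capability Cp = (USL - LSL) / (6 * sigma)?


Cp = (66.1 - 36.0) / (6 * 2.7)

1.86


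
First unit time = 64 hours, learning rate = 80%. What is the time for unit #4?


Formula: T_n = T_1 * (learning_rate)^(log2(n)) where learning_rate = rate/100
Doublings = log2(4) = 2
T_n = 64 * 0.8^2
T_n = 64 * 0.64 = 41.0 hours

41.0 hours


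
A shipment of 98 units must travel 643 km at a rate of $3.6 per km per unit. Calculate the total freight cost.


TC = dist * cost * units = 643 * 3.6 * 98 = $226850.40

$226850.40


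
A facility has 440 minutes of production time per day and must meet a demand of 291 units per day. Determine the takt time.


Formula: Takt Time = Available Production Time / Customer Demand
Takt = 440 min/day / 291 units/day
Takt = 1.51 min/unit

1.51 min/unit


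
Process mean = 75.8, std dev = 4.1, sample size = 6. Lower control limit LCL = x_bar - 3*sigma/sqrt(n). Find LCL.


LCL = 75.8 - 3 * 4.1 / sqrt(6)

70.78


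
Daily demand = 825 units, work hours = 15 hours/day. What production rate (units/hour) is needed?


Formula: Production Rate = Daily Demand / Available Hours
Rate = 825 units/day / 15 hours/day
Rate = 55.0 units/hour

55.0 units/hour


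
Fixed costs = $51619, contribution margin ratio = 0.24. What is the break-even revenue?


Formula: BER = Fixed Costs / Contribution Margin Ratio
BER = $51619 / 0.24
BER = $215079.17 (to the nearest cent)

$215079.17


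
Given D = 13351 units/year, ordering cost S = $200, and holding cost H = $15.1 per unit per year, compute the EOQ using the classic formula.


Formula: EOQ = sqrt(2 * D * S / H)
Numerator: 2 * 13351 * 200 = 5340400
2DS/H = 5340400 / 15.1 = 353668.9
EOQ = sqrt(353668.9) = 594.7 units

594.7 units


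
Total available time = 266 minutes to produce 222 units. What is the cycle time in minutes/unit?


Formula: CT = Available Time / Number of Units
CT = 266 min / 222 units
CT = 1.2 min/unit

1.2 min/unit


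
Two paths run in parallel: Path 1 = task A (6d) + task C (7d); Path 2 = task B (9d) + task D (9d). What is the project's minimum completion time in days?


Path 1 = 6 + 7 = 13 days
Path 2 = 9 + 9 = 18 days
Duration = max(13, 18) = 18 days

18 days


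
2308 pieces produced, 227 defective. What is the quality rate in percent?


Formula: Quality Rate = Good Pieces / Total Pieces * 100
Good pieces = 2308 - 227 = 2081
QR = 2081 / 2308 * 100 = 90.2%

90.2%


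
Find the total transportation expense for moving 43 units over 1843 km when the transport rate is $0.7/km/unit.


TC = dist * cost * units = 1843 * 0.7 * 43 = $55474.30

$55474.30


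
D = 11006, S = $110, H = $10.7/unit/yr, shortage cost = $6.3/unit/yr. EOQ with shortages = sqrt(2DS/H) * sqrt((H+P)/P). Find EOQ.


Formula: EOQ* = sqrt(2DS/H) * sqrt((H+P)/P)
Base EOQ = sqrt(2*11006*110/10.7) = 475.7 units
Correction = sqrt((10.7+6.3)/6.3) = 1.64268
EOQ* = 475.7 * 1.64268 = 781.4 units

781.4 units


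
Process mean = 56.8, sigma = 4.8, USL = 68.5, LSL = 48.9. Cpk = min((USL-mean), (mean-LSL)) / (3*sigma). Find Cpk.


Cpu = (68.5 - 56.8) / (3 * 4.8) = 0.81
Cpl = (56.8 - 48.9) / (3 * 4.8) = 0.55
Cpk = min(0.81, 0.55) = 0.55

0.55


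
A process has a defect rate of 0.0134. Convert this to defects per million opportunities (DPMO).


DPMO = defect_rate * 1000000 = 0.0134 * 1000000

13400


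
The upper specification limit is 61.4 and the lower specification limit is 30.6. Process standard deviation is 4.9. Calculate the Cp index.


Cp = (61.4 - 30.6) / (6 * 4.9)

1.05


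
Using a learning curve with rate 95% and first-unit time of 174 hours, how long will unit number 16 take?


Formula: T_n = T_1 * (learning_rate)^(log2(n)) where learning_rate = rate/100
Doublings = log2(16) = 4
T_n = 174 * 0.95^4
T_n = 174 * 0.8145 = 141.7 hours

141.7 hours


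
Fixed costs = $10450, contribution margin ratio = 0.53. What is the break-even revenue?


Formula: BER = Fixed Costs / Contribution Margin Ratio
BER = $10450 / 0.53
BER = $19716.98 (to the nearest cent)

$19716.98


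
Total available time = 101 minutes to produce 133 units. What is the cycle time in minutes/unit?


Formula: CT = Available Time / Number of Units
CT = 101 min / 133 units
CT = 0.76 min/unit

0.76 min/unit


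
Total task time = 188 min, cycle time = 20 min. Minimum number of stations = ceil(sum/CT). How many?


Formula: N_min = ceil(Sum of Task Times / Cycle Time)
N_min = ceil(188 min / 20 min) = ceil(9.4)
N_min = 10 stations

10


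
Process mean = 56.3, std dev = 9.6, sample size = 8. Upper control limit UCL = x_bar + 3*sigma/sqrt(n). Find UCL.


UCL = 56.3 + 3 * 9.6 / sqrt(8)

66.48


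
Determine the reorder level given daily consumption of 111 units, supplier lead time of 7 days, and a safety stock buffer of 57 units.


Formula: ROP = (Daily Demand * Lead Time) + Safety Stock
Demand during lead time = 111 * 7 = 777 units
ROP = 777 + 57 = 834 units

834 units


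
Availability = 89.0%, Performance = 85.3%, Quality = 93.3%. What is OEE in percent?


Formula: OEE = Availability * Performance * Quality / 10000
A * P = 89.0% * 85.3% / 100 = 75.92%
OEE = 75.92% * 93.3% / 100 = 70.8%

70.8%


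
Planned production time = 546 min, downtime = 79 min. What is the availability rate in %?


Formula: Availability = (Planned Time - Downtime) / Planned Time * 100
Uptime = 546 - 79 = 467 min
Availability = 467 / 546 * 100 = 85.5%

85.5%


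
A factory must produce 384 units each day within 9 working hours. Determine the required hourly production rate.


Formula: Production Rate = Daily Demand / Available Hours
Rate = 384 units/day / 9 hours/day
Rate = 42.7 units/hour

42.7 units/hour


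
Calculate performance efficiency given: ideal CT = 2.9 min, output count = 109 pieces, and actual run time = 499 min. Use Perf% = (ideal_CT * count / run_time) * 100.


Formula: Performance = (Ideal CT * Total Count) / Run Time * 100
Ideal output time = 2.9 * 109 = 316.1 min
Performance = 316.1 / 499 * 100 = 63.3%

63.3%


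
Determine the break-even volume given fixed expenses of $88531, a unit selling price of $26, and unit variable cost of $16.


Formula: BEQ = Fixed Costs / (Price - Variable Cost)
Contribution margin = $26 - $16 = $10/unit
BEQ = ceil($88531 / $10/unit) = ceil(8853.1) = 8854 units

8854 units


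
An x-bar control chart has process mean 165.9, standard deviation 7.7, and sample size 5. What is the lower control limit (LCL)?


LCL = 165.9 - 3 * 7.7 / sqrt(5)

155.57


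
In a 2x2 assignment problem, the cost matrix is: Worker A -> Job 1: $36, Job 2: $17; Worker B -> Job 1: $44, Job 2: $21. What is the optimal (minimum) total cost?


Option 1: A->1 + B->2 = $36 + $21 = $57
Option 2: A->2 + B->1 = $17 + $44 = $61
Min cost = min($57, $61) = $57

$57


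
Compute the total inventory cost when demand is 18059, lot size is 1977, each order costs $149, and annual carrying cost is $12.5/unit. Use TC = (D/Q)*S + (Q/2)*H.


TC = 18059/1977 * 149 + 1977/2 * 12.5

$13717.30


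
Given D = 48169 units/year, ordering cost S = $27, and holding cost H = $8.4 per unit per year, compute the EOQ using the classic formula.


Formula: EOQ = sqrt(2 * D * S / H)
Numerator: 2 * 48169 * 27 = 2601126
2DS/H = 2601126 / 8.4 = 309657.9
EOQ = sqrt(309657.9) = 556.5 units

556.5 units


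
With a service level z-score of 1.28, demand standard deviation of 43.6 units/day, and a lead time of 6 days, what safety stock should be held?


Formula: SS = z * sigma_d * sqrt(LT)
sqrt(LT) = sqrt(6) = 2.4495
SS = 1.28 * 43.6 * 2.4495
SS = 136.7 units

136.7 units


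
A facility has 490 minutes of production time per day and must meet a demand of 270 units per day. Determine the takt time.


Formula: Takt Time = Available Production Time / Customer Demand
Takt = 490 min/day / 270 units/day
Takt = 1.81 min/unit

1.81 min/unit


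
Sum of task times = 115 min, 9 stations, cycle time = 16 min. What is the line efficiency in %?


Formula: Efficiency = Sum of Task Times / (N_stations * CT) * 100
Total station capacity = 9 stations * 16 min = 144 min
Efficiency = 115 / 144 * 100 = 79.9%

79.9%


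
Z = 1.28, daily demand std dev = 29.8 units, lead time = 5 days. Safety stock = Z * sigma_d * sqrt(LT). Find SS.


Formula: SS = z * sigma_d * sqrt(LT)
sqrt(LT) = sqrt(5) = 2.2361
SS = 1.28 * 29.8 * 2.2361
SS = 85.3 units

85.3 units


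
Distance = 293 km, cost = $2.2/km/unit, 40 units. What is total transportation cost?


TC = dist * cost * units = 293 * 2.2 * 40 = $25784.00

$25784.00


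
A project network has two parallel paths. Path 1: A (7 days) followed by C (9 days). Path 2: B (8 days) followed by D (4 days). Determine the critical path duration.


Path 1 = 7 + 9 = 16 days
Path 2 = 8 + 4 = 12 days
Duration = max(16, 12) = 16 days

16 days


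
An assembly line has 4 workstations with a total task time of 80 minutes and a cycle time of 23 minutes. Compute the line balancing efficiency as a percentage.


Formula: Efficiency = Sum of Task Times / (N_stations * CT) * 100
Total station capacity = 4 stations * 23 min = 92 min
Efficiency = 80 / 92 * 100 = 87.0%

87.0%


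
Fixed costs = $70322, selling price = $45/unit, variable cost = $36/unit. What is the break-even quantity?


Formula: BEQ = Fixed Costs / (Price - Variable Cost)
Contribution margin = $45 - $36 = $9/unit
BEQ = ceil($70322 / $9/unit) = ceil(7813.56) = 7814 units

7814 units


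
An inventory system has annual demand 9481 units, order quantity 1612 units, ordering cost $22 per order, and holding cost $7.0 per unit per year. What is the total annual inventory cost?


TC = 9481/1612 * 22 + 1612/2 * 7.0

$5771.39


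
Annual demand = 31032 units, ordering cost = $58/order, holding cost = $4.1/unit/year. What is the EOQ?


Formula: EOQ = sqrt(2 * D * S / H)
Numerator: 2 * 31032 * 58 = 3599712
2DS/H = 3599712 / 4.1 = 877978.5
EOQ = sqrt(877978.5) = 937.0 units

937.0 units


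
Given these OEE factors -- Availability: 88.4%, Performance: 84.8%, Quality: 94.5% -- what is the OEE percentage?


Formula: OEE = Availability * Performance * Quality / 10000
A * P = 88.4% * 84.8% / 100 = 74.96%
OEE = 74.96% * 94.5% / 100 = 70.8%

70.8%


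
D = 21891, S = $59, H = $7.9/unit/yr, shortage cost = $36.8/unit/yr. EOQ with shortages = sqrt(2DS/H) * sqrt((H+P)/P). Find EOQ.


Formula: EOQ* = sqrt(2DS/H) * sqrt((H+P)/P)
Base EOQ = sqrt(2*21891*59/7.9) = 571.82 units
Correction = sqrt((7.9+36.8)/36.8) = 1.10212
EOQ* = 571.82 * 1.10212 = 630.2 units

630.2 units


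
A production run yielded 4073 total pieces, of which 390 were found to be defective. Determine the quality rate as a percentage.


Formula: Quality Rate = Good Pieces / Total Pieces * 100
Good pieces = 4073 - 390 = 3683
QR = 3683 / 4073 * 100 = 90.4%

90.4%


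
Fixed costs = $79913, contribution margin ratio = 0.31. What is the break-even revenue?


Formula: BER = Fixed Costs / Contribution Margin Ratio
BER = $79913 / 0.31
BER = $257783.87 (to the nearest cent)

$257783.87


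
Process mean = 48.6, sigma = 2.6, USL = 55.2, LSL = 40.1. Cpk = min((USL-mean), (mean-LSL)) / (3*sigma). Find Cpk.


Cpu = (55.2 - 48.6) / (3 * 2.6) = 0.85
Cpl = (48.6 - 40.1) / (3 * 2.6) = 1.09
Cpk = min(0.85, 1.09) = 0.85

0.85


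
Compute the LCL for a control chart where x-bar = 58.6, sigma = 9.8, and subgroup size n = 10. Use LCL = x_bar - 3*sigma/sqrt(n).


LCL = 58.6 - 3 * 9.8 / sqrt(10)

49.3


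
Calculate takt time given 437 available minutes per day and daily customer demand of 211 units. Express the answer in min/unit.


Formula: Takt Time = Available Production Time / Customer Demand
Takt = 437 min/day / 211 units/day
Takt = 2.07 min/unit

2.07 min/unit


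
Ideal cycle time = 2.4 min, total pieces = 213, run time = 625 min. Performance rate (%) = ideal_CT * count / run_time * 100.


Formula: Performance = (Ideal CT * Total Count) / Run Time * 100
Ideal output time = 2.4 * 213 = 511.2 min
Performance = 511.2 / 625 * 100 = 81.8%

81.8%


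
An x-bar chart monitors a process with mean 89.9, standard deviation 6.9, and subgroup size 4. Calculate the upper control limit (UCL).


UCL = 89.9 + 3 * 6.9 / sqrt(4)

100.25


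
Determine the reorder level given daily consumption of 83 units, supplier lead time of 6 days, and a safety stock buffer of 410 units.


Formula: ROP = (Daily Demand * Lead Time) + Safety Stock
Demand during lead time = 83 * 6 = 498 units
ROP = 498 + 410 = 908 units

908 units


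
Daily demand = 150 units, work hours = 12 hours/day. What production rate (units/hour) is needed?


Formula: Production Rate = Daily Demand / Available Hours
Rate = 150 units/day / 12 hours/day
Rate = 12.5 units/hour

12.5 units/hour


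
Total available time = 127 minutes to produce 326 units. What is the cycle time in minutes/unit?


Formula: CT = Available Time / Number of Units
CT = 127 min / 326 units
CT = 0.39 min/unit

0.39 min/unit


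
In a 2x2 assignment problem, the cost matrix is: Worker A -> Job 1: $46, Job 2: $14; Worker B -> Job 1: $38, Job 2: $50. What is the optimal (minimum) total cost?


Option 1: A->1 + B->2 = $46 + $50 = $96
Option 2: A->2 + B->1 = $14 + $38 = $52
Min cost = min($96, $52) = $52

$52


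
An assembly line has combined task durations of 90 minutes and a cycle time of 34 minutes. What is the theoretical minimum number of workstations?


Formula: N_min = ceil(Sum of Task Times / Cycle Time)
N_min = ceil(90 min / 34 min) = ceil(2.6471)
N_min = 3 stations

3


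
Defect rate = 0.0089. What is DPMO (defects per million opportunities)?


DPMO = defect_rate * 1000000 = 0.0089 * 1000000

8900


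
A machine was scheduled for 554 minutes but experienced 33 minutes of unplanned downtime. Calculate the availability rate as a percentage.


Formula: Availability = (Planned Time - Downtime) / Planned Time * 100
Uptime = 554 - 33 = 521 min
Availability = 521 / 554 * 100 = 94.0%

94.0%


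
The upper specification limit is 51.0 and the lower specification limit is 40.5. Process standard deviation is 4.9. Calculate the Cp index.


Cp = (51.0 - 40.5) / (6 * 4.9)

0.36


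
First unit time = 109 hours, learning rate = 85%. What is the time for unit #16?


Formula: T_n = T_1 * (learning_rate)^(log2(n)) where learning_rate = rate/100
Doublings = log2(16) = 4
T_n = 109 * 0.85^4
T_n = 109 * 0.522 = 56.9 hours

56.9 hours


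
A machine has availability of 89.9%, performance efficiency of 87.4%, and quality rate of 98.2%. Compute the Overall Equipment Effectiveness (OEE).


Formula: OEE = Availability * Performance * Quality / 10000
A * P = 89.9% * 87.4% / 100 = 78.57%
OEE = 78.57% * 98.2% / 100 = 77.2%

77.2%


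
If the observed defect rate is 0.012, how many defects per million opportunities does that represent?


DPMO = defect_rate * 1000000 = 0.012 * 1000000

12000


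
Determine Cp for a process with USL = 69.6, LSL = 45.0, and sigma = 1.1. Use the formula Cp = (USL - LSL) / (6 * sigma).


Cp = (69.6 - 45.0) / (6 * 1.1)

3.73


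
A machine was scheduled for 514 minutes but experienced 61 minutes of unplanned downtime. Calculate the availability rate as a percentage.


Formula: Availability = (Planned Time - Downtime) / Planned Time * 100
Uptime = 514 - 61 = 453 min
Availability = 453 / 514 * 100 = 88.1%

88.1%


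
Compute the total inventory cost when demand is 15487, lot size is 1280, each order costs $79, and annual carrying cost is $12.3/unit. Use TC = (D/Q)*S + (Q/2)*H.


TC = 15487/1280 * 79 + 1280/2 * 12.3

$8827.84


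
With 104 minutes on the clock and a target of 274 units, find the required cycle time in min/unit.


Formula: CT = Available Time / Number of Units
CT = 104 min / 274 units
CT = 0.38 min/unit

0.38 min/unit


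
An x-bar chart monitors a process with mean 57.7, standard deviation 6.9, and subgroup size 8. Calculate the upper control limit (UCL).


UCL = 57.7 + 3 * 6.9 / sqrt(8)

65.02


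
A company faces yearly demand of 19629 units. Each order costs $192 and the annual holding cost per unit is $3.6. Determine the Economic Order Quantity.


Formula: EOQ = sqrt(2 * D * S / H)
Numerator: 2 * 19629 * 192 = 7537536
2DS/H = 7537536 / 3.6 = 2093760.0
EOQ = sqrt(2093760.0) = 1447.0 units

1447.0 units


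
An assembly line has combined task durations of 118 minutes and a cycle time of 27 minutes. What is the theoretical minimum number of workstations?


Formula: N_min = ceil(Sum of Task Times / Cycle Time)
N_min = ceil(118 min / 27 min) = ceil(4.3704)
N_min = 5 stations

5


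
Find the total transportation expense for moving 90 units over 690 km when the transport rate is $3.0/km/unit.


TC = dist * cost * units = 690 * 3.0 * 90 = $186300.00

$186300.00


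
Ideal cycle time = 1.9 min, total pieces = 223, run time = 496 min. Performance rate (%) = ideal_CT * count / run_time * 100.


Formula: Performance = (Ideal CT * Total Count) / Run Time * 100
Ideal output time = 1.9 * 223 = 423.7 min
Performance = 423.7 / 496 * 100 = 85.4%

85.4%


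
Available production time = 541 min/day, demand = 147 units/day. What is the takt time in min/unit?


Formula: Takt Time = Available Production Time / Customer Demand
Takt = 541 min/day / 147 units/day
Takt = 3.68 min/unit

3.68 min/unit


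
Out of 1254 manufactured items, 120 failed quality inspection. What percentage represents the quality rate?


Formula: Quality Rate = Good Pieces / Total Pieces * 100
Good pieces = 1254 - 120 = 1134
QR = 1134 / 1254 * 100 = 90.4%

90.4%


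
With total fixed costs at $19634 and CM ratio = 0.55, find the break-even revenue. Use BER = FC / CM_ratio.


Formula: BER = Fixed Costs / Contribution Margin Ratio
BER = $19634 / 0.55
BER = $35698.18 (to the nearest cent)

$35698.18


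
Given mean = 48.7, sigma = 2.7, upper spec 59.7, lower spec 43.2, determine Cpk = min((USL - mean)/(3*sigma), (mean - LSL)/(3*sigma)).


Cpu = (59.7 - 48.7) / (3 * 2.7) = 1.36
Cpl = (48.7 - 43.2) / (3 * 2.7) = 0.68
Cpk = min(1.36, 0.68) = 0.68

0.68


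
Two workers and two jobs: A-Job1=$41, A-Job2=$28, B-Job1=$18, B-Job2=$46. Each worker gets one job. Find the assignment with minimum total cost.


Option 1: A->1 + B->2 = $41 + $46 = $87
Option 2: A->2 + B->1 = $28 + $18 = $46
Min cost = min($87, $46) = $46

$46


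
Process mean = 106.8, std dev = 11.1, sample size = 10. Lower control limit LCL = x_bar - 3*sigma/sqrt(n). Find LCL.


LCL = 106.8 - 3 * 11.1 / sqrt(10)

96.27


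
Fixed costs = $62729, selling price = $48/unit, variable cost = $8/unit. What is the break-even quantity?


Formula: BEQ = Fixed Costs / (Price - Variable Cost)
Contribution margin = $48 - $8 = $40/unit
BEQ = ceil($62729 / $40/unit) = ceil(1568.22) = 1569 units

1569 units


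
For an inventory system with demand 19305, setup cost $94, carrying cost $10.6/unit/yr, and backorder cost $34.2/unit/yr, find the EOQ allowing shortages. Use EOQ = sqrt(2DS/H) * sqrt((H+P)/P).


Formula: EOQ* = sqrt(2DS/H) * sqrt((H+P)/P)
Base EOQ = sqrt(2*19305*94/10.6) = 585.14 units
Correction = sqrt((10.6+34.2)/34.2) = 1.14453
EOQ* = 585.14 * 1.14453 = 669.7 units

669.7 units


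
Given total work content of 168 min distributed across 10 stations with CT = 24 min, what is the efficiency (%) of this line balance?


Formula: Efficiency = Sum of Task Times / (N_stations * CT) * 100
Total station capacity = 10 stations * 24 min = 240 min
Efficiency = 168 / 240 * 100 = 70.0%

70.0%


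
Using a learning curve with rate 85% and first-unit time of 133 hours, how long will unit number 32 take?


Formula: T_n = T_1 * (learning_rate)^(log2(n)) where learning_rate = rate/100
Doublings = log2(32) = 5
T_n = 133 * 0.85^5
T_n = 133 * 0.4437 = 59.0 hours

59.0 hours


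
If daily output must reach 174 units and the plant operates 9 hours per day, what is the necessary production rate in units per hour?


Formula: Production Rate = Daily Demand / Available Hours
Rate = 174 units/day / 9 hours/day
Rate = 19.3 units/hour

19.3 units/hour


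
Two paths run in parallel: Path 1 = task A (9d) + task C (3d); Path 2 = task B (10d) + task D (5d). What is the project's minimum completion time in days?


Path 1 = 9 + 3 = 12 days
Path 2 = 10 + 5 = 15 days
Duration = max(12, 15) = 15 days

15 days


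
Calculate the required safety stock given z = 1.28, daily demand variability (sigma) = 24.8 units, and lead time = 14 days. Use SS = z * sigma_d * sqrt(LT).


Formula: SS = z * sigma_d * sqrt(LT)
sqrt(LT) = sqrt(14) = 3.7417
SS = 1.28 * 24.8 * 3.7417
SS = 118.8 units

118.8 units


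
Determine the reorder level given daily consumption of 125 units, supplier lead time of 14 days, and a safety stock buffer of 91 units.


Formula: ROP = (Daily Demand * Lead Time) + Safety Stock
Demand during lead time = 125 * 14 = 1750 units
ROP = 1750 + 91 = 1841 units

1841 units


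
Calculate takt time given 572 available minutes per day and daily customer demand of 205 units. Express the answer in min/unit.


Formula: Takt Time = Available Production Time / Customer Demand
Takt = 572 min/day / 205 units/day
Takt = 2.79 min/unit

2.79 min/unit


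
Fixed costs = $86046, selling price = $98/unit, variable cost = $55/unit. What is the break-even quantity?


Formula: BEQ = Fixed Costs / (Price - Variable Cost)
Contribution margin = $98 - $55 = $43/unit
BEQ = ceil($86046 / $43/unit) = ceil(2001.07) = 2002 units

2002 units


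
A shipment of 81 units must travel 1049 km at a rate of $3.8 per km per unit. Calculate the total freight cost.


TC = dist * cost * units = 1049 * 3.8 * 81 = $322882.20

$322882.20


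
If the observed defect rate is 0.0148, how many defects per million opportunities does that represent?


DPMO = defect_rate * 1000000 = 0.0148 * 1000000

14800


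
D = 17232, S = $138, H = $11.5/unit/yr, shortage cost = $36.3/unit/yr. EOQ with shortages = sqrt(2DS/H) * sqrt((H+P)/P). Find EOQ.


Formula: EOQ* = sqrt(2DS/H) * sqrt((H+P)/P)
Base EOQ = sqrt(2*17232*138/11.5) = 643.09 units
Correction = sqrt((11.5+36.3)/36.3) = 1.14752
EOQ* = 643.09 * 1.14752 = 738.0 units

738.0 units


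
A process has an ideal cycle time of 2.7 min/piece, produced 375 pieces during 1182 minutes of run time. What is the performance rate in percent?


Formula: Performance = (Ideal CT * Total Count) / Run Time * 100
Ideal output time = 2.7 * 375 = 1012.5 min
Performance = 1012.5 / 1182 * 100 = 85.7%

85.7%


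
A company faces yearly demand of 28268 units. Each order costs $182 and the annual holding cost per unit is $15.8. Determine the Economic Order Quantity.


Formula: EOQ = sqrt(2 * D * S / H)
Numerator: 2 * 28268 * 182 = 10289552
2DS/H = 10289552 / 15.8 = 651237.5
EOQ = sqrt(651237.5) = 807.0 units

807.0 units


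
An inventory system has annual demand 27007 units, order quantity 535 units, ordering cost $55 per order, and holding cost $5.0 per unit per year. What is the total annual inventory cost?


TC = 27007/535 * 55 + 535/2 * 5.0

$4113.92


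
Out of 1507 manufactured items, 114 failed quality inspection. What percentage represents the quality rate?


Formula: Quality Rate = Good Pieces / Total Pieces * 100
Good pieces = 1507 - 114 = 1393
QR = 1393 / 1507 * 100 = 92.4%

92.4%


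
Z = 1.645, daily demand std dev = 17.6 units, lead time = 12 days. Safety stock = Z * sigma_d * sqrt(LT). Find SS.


Formula: SS = z * sigma_d * sqrt(LT)
sqrt(LT) = sqrt(12) = 3.4641
SS = 1.645 * 17.6 * 3.4641
SS = 100.3 units

100.3 units


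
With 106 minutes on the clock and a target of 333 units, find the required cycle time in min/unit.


Formula: CT = Available Time / Number of Units
CT = 106 min / 333 units
CT = 0.32 min/unit

0.32 min/unit


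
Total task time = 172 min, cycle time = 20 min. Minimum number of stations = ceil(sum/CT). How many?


Formula: N_min = ceil(Sum of Task Times / Cycle Time)
N_min = ceil(172 min / 20 min) = ceil(8.6)
N_min = 9 stations

9


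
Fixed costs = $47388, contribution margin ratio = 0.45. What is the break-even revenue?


Formula: BER = Fixed Costs / Contribution Margin Ratio
BER = $47388 / 0.45
BER = $105306.67 (to the nearest cent)

$105306.67


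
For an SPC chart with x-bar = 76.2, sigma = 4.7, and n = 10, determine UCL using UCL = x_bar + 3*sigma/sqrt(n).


UCL = 76.2 + 3 * 4.7 / sqrt(10)

80.66


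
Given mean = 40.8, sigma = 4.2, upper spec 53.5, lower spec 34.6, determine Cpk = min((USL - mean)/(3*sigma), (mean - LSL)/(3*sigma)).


Cpu = (53.5 - 40.8) / (3 * 4.2) = 1.01
Cpl = (40.8 - 34.6) / (3 * 4.2) = 0.49
Cpk = min(1.01, 0.49) = 0.49

0.49


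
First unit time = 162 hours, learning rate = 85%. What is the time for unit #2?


Formula: T_n = T_1 * (learning_rate)^(log2(n)) where learning_rate = rate/100
Doublings = log2(2) = 1
T_n = 162 * 0.85^1
T_n = 162 * 0.85 = 137.7 hours

137.7 hours


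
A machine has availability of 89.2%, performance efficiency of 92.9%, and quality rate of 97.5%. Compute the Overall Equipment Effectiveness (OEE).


Formula: OEE = Availability * Performance * Quality / 10000
A * P = 89.2% * 92.9% / 100 = 82.87%
OEE = 82.87% * 97.5% / 100 = 80.8%

80.8%


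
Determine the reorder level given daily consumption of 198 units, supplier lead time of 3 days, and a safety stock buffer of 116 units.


Formula: ROP = (Daily Demand * Lead Time) + Safety Stock
Demand during lead time = 198 * 3 = 594 units
ROP = 594 + 116 = 710 units

710 units


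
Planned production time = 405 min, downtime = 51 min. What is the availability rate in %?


Formula: Availability = (Planned Time - Downtime) / Planned Time * 100
Uptime = 405 - 51 = 354 min
Availability = 354 / 405 * 100 = 87.4%

87.4%


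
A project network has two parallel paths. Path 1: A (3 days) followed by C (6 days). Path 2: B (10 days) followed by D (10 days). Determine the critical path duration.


Path 1 = 3 + 6 = 9 days
Path 2 = 10 + 10 = 20 days
Duration = max(9, 20) = 20 days

20 days


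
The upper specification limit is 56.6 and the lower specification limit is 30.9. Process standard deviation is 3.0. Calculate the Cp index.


Cp = (56.6 - 30.9) / (6 * 3.0)

1.43


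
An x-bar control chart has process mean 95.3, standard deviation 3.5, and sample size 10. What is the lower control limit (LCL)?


LCL = 95.3 - 3 * 3.5 / sqrt(10)

91.98


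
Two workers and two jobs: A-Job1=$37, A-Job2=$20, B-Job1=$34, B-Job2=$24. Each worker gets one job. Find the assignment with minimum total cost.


Option 1: A->1 + B->2 = $37 + $24 = $61
Option 2: A->2 + B->1 = $20 + $34 = $54
Min cost = min($61, $54) = $54

$54


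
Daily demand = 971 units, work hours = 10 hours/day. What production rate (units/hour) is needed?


Formula: Production Rate = Daily Demand / Available Hours
Rate = 971 units/day / 10 hours/day
Rate = 97.1 units/hour

97.1 units/hour


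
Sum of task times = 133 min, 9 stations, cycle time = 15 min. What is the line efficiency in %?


Formula: Efficiency = Sum of Task Times / (N_stations * CT) * 100
Total station capacity = 9 stations * 15 min = 135 min
Efficiency = 133 / 135 * 100 = 98.5%

98.5%


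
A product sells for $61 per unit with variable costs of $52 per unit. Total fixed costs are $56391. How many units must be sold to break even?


Formula: BEQ = Fixed Costs / (Price - Variable Cost)
Contribution margin = $61 - $52 = $9/unit
BEQ = ceil($56391 / $9/unit) = ceil(6265.67) = 6266 units

6266 units


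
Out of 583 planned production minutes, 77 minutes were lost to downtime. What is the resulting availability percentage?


Formula: Availability = (Planned Time - Downtime) / Planned Time * 100
Uptime = 583 - 77 = 506 min
Availability = 506 / 583 * 100 = 86.8%

86.8%


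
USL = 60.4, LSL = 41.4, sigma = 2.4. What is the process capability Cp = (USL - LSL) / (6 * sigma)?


Cp = (60.4 - 41.4) / (6 * 2.4)

1.32


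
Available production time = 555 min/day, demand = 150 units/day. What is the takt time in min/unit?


Formula: Takt Time = Available Production Time / Customer Demand
Takt = 555 min/day / 150 units/day
Takt = 3.7 min/unit

3.7 min/unit


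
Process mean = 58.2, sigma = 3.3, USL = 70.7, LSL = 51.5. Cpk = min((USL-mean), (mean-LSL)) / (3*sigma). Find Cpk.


Cpu = (70.7 - 58.2) / (3 * 3.3) = 1.26
Cpl = (58.2 - 51.5) / (3 * 3.3) = 0.68
Cpk = min(1.26, 0.68) = 0.68

0.68


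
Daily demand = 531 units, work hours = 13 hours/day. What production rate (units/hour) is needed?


Formula: Production Rate = Daily Demand / Available Hours
Rate = 531 units/day / 13 hours/day
Rate = 40.8 units/hour

40.8 units/hour


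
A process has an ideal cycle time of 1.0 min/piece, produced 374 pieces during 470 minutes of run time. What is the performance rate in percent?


Formula: Performance = (Ideal CT * Total Count) / Run Time * 100
Ideal output time = 1.0 * 374 = 374.0 min
Performance = 374.0 / 470 * 100 = 79.6%

79.6%


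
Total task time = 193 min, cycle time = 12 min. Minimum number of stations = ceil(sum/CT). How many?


Formula: N_min = ceil(Sum of Task Times / Cycle Time)
N_min = ceil(193 min / 12 min) = ceil(16.0833)
N_min = 17 stations

17


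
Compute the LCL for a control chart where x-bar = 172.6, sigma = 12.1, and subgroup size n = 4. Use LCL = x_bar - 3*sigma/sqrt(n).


LCL = 172.6 - 3 * 12.1 / sqrt(4)

154.45


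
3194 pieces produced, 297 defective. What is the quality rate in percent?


Formula: Quality Rate = Good Pieces / Total Pieces * 100
Good pieces = 3194 - 297 = 2897
QR = 2897 / 3194 * 100 = 90.7%

90.7%


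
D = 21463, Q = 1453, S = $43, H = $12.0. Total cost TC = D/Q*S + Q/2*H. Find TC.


TC = 21463/1453 * 43 + 1453/2 * 12.0

$9353.17


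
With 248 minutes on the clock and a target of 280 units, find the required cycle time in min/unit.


Formula: CT = Available Time / Number of Units
CT = 248 min / 280 units
CT = 0.89 min/unit

0.89 min/unit


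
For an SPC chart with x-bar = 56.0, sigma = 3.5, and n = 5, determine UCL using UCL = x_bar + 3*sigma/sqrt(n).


UCL = 56.0 + 3 * 3.5 / sqrt(5)

60.7


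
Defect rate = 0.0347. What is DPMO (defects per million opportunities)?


DPMO = defect_rate * 1000000 = 0.0347 * 1000000

34700


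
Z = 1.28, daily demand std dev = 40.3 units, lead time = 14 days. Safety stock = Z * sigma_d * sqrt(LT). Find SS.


Formula: SS = z * sigma_d * sqrt(LT)
sqrt(LT) = sqrt(14) = 3.7417
SS = 1.28 * 40.3 * 3.7417
SS = 193.0 units

193.0 units


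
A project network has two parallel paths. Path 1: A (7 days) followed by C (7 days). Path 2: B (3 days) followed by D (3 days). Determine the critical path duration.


Path 1 = 7 + 7 = 14 days
Path 2 = 3 + 3 = 6 days
Duration = max(14, 6) = 14 days

14 days


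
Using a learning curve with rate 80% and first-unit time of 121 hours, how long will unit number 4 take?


Formula: T_n = T_1 * (learning_rate)^(log2(n)) where learning_rate = rate/100
Doublings = log2(4) = 2
T_n = 121 * 0.8^2
T_n = 121 * 0.64 = 77.4 hours

77.4 hours


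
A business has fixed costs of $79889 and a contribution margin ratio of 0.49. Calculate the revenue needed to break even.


Formula: BER = Fixed Costs / Contribution Margin Ratio
BER = $79889 / 0.49
BER = $163038.78 (to the nearest cent)

$163038.78


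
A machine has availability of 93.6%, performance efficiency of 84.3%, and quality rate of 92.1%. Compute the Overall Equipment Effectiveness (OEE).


Formula: OEE = Availability * Performance * Quality / 10000
A * P = 93.6% * 84.3% / 100 = 78.9%
OEE = 78.9% * 92.1% / 100 = 72.7%

72.7%


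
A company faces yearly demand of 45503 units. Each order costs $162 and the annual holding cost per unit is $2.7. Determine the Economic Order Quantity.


Formula: EOQ = sqrt(2 * D * S / H)
Numerator: 2 * 45503 * 162 = 14742972
2DS/H = 14742972 / 2.7 = 5460360.0
EOQ = sqrt(5460360.0) = 2336.7 units

2336.7 units


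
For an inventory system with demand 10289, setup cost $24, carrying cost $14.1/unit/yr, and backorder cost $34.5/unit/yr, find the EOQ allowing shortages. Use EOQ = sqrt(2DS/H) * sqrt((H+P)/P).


Formula: EOQ* = sqrt(2DS/H) * sqrt((H+P)/P)
Base EOQ = sqrt(2*10289*24/14.1) = 187.15 units
Correction = sqrt((14.1+34.5)/34.5) = 1.18688
EOQ* = 187.15 * 1.18688 = 222.1 units

222.1 units


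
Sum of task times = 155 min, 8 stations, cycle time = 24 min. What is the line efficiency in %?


Formula: Efficiency = Sum of Task Times / (N_stations * CT) * 100
Total station capacity = 8 stations * 24 min = 192 min
Efficiency = 155 / 192 * 100 = 80.7%

80.7%


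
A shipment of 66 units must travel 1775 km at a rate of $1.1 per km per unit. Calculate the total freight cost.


TC = dist * cost * units = 1775 * 1.1 * 66 = $128865.00

$128865.00


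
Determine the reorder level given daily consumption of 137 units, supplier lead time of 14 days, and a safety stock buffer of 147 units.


Formula: ROP = (Daily Demand * Lead Time) + Safety Stock
Demand during lead time = 137 * 14 = 1918 units
ROP = 1918 + 147 = 2065 units

2065 units


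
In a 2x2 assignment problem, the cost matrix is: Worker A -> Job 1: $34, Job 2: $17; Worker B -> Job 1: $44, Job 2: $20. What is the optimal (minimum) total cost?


Option 1: A->1 + B->2 = $34 + $20 = $54
Option 2: A->2 + B->1 = $17 + $44 = $61
Min cost = min($54, $61) = $54

$54


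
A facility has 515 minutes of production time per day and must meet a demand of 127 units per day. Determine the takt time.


Formula: Takt Time = Available Production Time / Customer Demand
Takt = 515 min/day / 127 units/day
Takt = 4.06 min/unit

4.06 min/unit


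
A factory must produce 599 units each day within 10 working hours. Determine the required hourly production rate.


Formula: Production Rate = Daily Demand / Available Hours
Rate = 599 units/day / 10 hours/day
Rate = 59.9 units/hour

59.9 units/hour


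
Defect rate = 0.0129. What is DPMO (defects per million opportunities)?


DPMO = defect_rate * 1000000 = 0.0129 * 1000000

12900


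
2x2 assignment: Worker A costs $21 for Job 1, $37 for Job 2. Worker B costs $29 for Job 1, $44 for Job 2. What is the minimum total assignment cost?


Option 1: A->1 + B->2 = $21 + $44 = $65
Option 2: A->2 + B->1 = $37 + $29 = $66
Min cost = min($65, $66) = $65

$65


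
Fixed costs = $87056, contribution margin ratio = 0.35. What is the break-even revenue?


Formula: BER = Fixed Costs / Contribution Margin Ratio
BER = $87056 / 0.35
BER = $248731.43 (to the nearest cent)

$248731.43


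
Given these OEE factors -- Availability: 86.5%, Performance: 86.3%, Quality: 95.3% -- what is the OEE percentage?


Formula: OEE = Availability * Performance * Quality / 10000
A * P = 86.5% * 86.3% / 100 = 74.65%
OEE = 74.65% * 95.3% / 100 = 71.1%

71.1%


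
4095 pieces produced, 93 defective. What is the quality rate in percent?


Formula: Quality Rate = Good Pieces / Total Pieces * 100
Good pieces = 4095 - 93 = 4002
QR = 4002 / 4095 * 100 = 97.7%

97.7%


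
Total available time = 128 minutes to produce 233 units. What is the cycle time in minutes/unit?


Formula: CT = Available Time / Number of Units
CT = 128 min / 233 units
CT = 0.55 min/unit

0.55 min/unit


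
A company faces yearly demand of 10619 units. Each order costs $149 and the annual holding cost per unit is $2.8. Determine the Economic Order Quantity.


Formula: EOQ = sqrt(2 * D * S / H)
Numerator: 2 * 10619 * 149 = 3164462
2DS/H = 3164462 / 2.8 = 1130165.0
EOQ = sqrt(1130165.0) = 1063.1 units

1063.1 units


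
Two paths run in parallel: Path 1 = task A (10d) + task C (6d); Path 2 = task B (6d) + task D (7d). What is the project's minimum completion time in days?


Path 1 = 10 + 6 = 16 days
Path 2 = 6 + 7 = 13 days
Duration = max(16, 13) = 16 days

16 days


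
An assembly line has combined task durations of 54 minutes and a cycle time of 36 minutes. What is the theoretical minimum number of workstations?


Formula: N_min = ceil(Sum of Task Times / Cycle Time)
N_min = ceil(54 min / 36 min) = ceil(1.5)
N_min = 2 stations

2


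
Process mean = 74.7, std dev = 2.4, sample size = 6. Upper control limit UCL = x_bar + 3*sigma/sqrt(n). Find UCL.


UCL = 74.7 + 3 * 2.4 / sqrt(6)

77.64


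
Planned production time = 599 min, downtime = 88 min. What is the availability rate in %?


Formula: Availability = (Planned Time - Downtime) / Planned Time * 100
Uptime = 599 - 88 = 511 min
Availability = 511 / 599 * 100 = 85.3%

85.3%


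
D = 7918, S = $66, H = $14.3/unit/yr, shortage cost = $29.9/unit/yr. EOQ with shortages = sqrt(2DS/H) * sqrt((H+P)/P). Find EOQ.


Formula: EOQ* = sqrt(2DS/H) * sqrt((H+P)/P)
Base EOQ = sqrt(2*7918*66/14.3) = 270.35 units
Correction = sqrt((14.3+29.9)/29.9) = 1.21584
EOQ* = 270.35 * 1.21584 = 328.7 units

328.7 units


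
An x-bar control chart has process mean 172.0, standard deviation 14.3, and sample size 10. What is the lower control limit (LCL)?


LCL = 172.0 - 3 * 14.3 / sqrt(10)

158.43


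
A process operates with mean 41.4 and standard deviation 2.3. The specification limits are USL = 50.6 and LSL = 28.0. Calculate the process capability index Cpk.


Cpu = (50.6 - 41.4) / (3 * 2.3) = 1.33
Cpl = (41.4 - 28.0) / (3 * 2.3) = 1.94
Cpk = min(1.33, 1.94) = 1.33

1.33
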